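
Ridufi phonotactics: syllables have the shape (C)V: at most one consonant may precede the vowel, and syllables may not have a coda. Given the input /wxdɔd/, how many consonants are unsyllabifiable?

3

Syllabifying with onset maximization leaves /w/, /x/, /d/ stranded (no codas are permitted; onsets are limited to one consonant).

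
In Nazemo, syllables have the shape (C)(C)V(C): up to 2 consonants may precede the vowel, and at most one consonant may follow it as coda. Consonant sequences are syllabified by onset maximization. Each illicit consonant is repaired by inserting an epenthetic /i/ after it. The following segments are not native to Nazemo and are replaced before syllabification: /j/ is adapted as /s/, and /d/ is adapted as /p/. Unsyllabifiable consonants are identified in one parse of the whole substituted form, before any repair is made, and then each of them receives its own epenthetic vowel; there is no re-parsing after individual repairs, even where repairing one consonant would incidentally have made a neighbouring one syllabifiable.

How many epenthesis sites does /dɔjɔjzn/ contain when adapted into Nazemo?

After substitution the input is /pɔsɔszn/.
The unsyllabifiable consonants are /z/, /n/; each receives one epenthetic vowel.

2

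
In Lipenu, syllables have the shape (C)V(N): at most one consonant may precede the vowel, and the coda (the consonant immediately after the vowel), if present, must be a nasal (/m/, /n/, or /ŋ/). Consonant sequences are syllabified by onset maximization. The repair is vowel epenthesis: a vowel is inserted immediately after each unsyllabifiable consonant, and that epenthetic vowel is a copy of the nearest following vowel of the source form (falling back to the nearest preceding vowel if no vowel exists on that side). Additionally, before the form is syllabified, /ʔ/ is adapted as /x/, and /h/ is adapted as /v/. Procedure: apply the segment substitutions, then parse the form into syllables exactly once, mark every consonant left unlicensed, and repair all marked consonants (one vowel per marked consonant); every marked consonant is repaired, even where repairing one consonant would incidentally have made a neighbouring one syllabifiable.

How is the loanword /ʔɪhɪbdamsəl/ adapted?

Substitution: /ʔ/ → /x/, /h/ → /v/, giving /xɪvɪbdamsəl/.
The consonants /b/, /l/ cannot be parsed into a legal (C)V(N) syllable (only a nasal (/m/, /n/, or /ŋ/) is licensed in coda position; onsets are limited to one consonant).
Each unlicensed consonant becomes the onset of a new syllable: /b/ → /ba/, /l/ → /lə/.

xɪvɪbadamsələ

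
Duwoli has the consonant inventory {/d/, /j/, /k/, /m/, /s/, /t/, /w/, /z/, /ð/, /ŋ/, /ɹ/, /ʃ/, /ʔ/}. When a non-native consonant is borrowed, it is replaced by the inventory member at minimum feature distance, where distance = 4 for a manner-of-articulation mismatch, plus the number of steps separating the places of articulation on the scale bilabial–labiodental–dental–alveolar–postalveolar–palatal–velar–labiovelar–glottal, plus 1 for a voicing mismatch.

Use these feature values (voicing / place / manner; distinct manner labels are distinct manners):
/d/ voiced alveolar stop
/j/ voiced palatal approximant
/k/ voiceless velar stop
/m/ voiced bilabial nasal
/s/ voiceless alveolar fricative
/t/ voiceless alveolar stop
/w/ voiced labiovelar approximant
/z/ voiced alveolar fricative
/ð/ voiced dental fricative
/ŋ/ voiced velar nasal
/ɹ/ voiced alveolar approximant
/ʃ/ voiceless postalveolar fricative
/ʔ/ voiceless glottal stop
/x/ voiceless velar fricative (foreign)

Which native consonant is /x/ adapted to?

ʃ

/ʃ/ is closest: same manner (fricative), place distance 2 (velar→postalveolar), same voicing; total 2. Next closest is /s/ at distance 3.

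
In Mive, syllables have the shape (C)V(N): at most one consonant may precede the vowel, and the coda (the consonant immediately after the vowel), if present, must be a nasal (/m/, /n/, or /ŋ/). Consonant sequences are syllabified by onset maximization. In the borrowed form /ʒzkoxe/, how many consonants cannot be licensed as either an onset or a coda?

2

Syllabifying with onset maximization leaves /ʒ/, /z/ stranded (only a nasal (/m/, /n/, or /ŋ/) is licensed in coda position; onsets are limited to one consonant).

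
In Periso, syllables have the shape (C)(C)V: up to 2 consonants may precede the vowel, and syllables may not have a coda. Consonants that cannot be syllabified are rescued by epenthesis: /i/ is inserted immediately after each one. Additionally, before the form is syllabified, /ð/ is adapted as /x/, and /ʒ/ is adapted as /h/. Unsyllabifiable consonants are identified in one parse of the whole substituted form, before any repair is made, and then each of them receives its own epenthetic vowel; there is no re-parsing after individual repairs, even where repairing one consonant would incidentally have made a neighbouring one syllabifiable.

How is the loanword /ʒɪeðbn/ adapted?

hɪexibini

Substitution: /ʒ/ → /h/, /ð/ → /x/, giving /hɪexbn/.
The consonants /x/, /b/, /n/ cannot be parsed into a legal (C)(C)V syllable (no codas are permitted; onsets may contain at most 2 consonants).
Epenthesis after each stranded consonant: /x/ → /xi/, /b/ → /bi/, /n/ → /ni/.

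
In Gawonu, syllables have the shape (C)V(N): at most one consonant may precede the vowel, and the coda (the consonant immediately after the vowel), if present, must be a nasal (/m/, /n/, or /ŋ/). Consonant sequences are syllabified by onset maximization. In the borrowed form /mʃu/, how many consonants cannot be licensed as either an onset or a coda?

Under (C)V(N), the unsyllabifiable consonants are /m/ (only a nasal (/m/, /n/, or /ŋ/) is licensed in coda position; onsets are limited to one consonant).

1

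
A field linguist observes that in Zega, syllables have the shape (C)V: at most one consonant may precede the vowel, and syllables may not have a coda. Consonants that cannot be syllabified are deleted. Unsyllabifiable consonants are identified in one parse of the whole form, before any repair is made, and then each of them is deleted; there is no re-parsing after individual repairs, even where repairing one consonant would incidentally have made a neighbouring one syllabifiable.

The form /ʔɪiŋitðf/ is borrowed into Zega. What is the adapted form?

ʔɪiŋi

Syllabifying with onset maximization leaves /t/, /ð/, /f/ stranded (no codas are permitted; onsets are limited to one consonant).
Deleting the stranded consonants removes /t/, /ð/, /f/.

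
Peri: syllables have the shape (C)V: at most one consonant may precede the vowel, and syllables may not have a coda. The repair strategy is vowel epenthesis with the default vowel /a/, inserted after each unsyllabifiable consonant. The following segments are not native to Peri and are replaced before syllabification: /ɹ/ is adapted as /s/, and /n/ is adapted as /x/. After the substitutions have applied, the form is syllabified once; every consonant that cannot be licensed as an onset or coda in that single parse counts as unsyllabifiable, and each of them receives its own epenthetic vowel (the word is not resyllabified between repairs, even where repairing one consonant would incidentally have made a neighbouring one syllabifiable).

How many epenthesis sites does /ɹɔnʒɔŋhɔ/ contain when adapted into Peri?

After substitution the input is /sɔxʒɔŋhɔ/.
The unsyllabifiable consonants are /x/, /ŋ/; each receives one epenthetic vowel.

2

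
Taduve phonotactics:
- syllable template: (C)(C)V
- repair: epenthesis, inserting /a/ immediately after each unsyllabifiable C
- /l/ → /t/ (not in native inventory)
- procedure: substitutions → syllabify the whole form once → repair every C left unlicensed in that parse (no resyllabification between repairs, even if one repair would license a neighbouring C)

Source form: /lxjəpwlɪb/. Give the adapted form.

taxjəpawtɪba

Substitution: /l/ → /t/, giving /txjəpwtɪb/.
The consonants /t/, /p/, /b/ cannot be parsed into a legal (C)(C)V syllable (no codas are permitted; onsets may contain at most 2 consonants).
Epenthesis after each stranded consonant: /t/ → /ta/, /p/ → /pa/, /b/ → /ba/.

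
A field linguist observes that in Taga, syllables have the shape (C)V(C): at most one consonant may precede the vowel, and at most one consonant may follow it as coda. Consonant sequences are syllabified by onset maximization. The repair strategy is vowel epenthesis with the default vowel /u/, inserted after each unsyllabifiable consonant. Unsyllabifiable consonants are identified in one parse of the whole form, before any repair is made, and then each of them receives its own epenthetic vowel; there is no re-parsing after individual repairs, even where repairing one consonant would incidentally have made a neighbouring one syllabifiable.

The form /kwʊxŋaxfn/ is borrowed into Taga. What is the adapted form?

kuwʊxŋaxfunu

The consonants /k/, /f/, /n/ cannot be parsed into a legal (C)V(C) syllable (at most one coda consonant is licensed; onsets are limited to one consonant).
Inserting the epenthetic vowel yields /k/ → /ku/, /f/ → /fu/, /n/ → /nu/.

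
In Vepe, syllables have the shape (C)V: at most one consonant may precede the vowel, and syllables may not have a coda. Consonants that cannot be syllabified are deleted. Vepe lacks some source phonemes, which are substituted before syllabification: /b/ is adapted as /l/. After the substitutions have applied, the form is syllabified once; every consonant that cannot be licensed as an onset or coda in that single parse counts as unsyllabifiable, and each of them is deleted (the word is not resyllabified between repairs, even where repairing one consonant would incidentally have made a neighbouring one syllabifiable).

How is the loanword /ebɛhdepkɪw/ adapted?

Substitution: /b/ → /l/, giving /elɛhdepkɪw/.
Under (C)V, the unsyllabifiable consonants are /h/, /p/, /w/ (no codas are permitted; onsets are limited to one consonant).
Each unlicensed consonant is deleted: /h/, /p/, /w/.

elɛdekɪ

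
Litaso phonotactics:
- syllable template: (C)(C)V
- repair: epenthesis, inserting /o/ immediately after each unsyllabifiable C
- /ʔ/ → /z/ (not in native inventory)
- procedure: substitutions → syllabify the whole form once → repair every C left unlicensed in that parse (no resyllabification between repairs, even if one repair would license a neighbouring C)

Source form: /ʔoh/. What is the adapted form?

zoho

Substitution: /ʔ/ → /z/, giving /zoh/.
The consonants /h/ cannot be parsed into a legal (C)(C)V syllable (no codas are permitted; onsets may contain at most 2 consonants).
Inserting the epenthetic vowel yields /h/ → /ho/.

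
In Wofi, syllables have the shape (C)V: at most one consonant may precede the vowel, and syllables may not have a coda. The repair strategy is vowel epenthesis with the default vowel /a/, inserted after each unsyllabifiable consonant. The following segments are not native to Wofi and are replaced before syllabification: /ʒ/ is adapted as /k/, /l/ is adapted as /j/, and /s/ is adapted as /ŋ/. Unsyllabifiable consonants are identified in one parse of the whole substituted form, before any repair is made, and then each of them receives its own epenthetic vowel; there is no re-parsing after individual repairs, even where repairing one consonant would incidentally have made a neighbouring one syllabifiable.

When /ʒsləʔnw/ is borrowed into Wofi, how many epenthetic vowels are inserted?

5

After substitution the input is /kŋjəʔnw/.
The unsyllabifiable consonants are /k/, /ŋ/, /ʔ/, /n/, /w/; each receives one epenthetic vowel.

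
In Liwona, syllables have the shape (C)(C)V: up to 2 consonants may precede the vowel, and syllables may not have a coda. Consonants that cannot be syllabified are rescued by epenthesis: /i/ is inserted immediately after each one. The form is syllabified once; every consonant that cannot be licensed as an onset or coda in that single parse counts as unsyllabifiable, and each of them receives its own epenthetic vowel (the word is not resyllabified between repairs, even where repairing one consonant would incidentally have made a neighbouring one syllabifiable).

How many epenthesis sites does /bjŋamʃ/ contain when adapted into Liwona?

3

The unsyllabifiable consonants are /b/, /m/, /ʃ/; each receives one epenthetic vowel.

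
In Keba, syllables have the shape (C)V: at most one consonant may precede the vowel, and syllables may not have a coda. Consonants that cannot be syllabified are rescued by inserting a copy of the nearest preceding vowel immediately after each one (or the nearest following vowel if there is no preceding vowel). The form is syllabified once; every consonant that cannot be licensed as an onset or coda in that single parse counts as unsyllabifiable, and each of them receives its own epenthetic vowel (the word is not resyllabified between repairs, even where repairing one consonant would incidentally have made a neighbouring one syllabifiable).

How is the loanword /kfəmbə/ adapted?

kəfəməbə

Syllabifying with onset maximization leaves /k/, /m/ stranded (no codas are permitted; onsets are limited to one consonant).
Each unlicensed consonant becomes the onset of a new syllable: /k/ → /kə/, /m/ → /mə/.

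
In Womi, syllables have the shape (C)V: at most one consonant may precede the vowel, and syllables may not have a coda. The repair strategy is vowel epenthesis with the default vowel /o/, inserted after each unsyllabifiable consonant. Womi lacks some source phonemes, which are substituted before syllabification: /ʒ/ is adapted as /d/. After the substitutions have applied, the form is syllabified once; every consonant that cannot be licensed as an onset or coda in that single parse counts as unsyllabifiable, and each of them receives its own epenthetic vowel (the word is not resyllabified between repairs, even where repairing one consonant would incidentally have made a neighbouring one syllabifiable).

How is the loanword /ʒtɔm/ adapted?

Substitution: /ʒ/ → /d/, giving /dtɔm/.
Syllabifying with onset maximization leaves /d/, /m/ stranded (no codas are permitted; onsets are limited to one consonant).
Each unlicensed consonant becomes the onset of a new syllable: /d/ → /do/, /m/ → /mo/.

dotɔmo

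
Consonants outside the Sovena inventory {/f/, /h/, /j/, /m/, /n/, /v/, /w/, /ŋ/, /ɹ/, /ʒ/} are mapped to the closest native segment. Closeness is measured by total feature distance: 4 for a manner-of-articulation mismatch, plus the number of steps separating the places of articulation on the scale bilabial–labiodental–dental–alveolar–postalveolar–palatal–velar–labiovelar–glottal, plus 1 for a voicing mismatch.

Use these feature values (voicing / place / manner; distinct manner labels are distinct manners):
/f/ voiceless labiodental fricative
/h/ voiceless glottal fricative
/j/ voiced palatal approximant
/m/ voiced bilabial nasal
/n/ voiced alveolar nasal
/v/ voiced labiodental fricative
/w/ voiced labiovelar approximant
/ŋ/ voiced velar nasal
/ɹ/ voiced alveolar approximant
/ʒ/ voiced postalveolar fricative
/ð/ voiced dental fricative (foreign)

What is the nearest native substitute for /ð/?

v

/v/ is closest: same manner (fricative), place distance 1 (dental→labiodental), same voicing; total 1. Next closest is /f/ at distance 2.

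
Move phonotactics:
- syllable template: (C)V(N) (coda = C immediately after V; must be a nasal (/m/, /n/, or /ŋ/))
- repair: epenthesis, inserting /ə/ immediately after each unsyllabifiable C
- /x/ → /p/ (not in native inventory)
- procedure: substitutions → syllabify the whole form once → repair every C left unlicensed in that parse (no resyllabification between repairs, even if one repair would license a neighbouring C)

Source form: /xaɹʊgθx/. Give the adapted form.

paɹʊgəθəpə

Substitution: /x/ → /p/, giving /paɹʊgθp/.
The consonants /g/, /θ/, /p/ cannot be parsed into a legal (C)V(N) syllable (only a nasal (/m/, /n/, or /ŋ/) is licensed in coda position; onsets are limited to one consonant).
Each unlicensed consonant becomes the onset of a new syllable: /g/ → /gə/, /θ/ → /θə/, /p/ → /pə/.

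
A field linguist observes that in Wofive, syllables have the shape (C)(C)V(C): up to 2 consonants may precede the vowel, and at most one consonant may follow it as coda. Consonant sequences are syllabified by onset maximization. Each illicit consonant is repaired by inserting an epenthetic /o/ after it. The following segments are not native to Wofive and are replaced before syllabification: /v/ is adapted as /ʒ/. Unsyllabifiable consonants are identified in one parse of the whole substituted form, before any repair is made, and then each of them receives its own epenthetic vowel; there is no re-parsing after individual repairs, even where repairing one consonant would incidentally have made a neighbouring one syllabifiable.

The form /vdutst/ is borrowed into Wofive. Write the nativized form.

Substitution: /v/ → /ʒ/, giving /ʒdutst/.
Under (C)(C)V(C), the unsyllabifiable consonants are /s/, /t/ (at most one coda consonant is licensed; onsets may contain at most 2 consonants).
Inserting the epenthetic vowel yields /s/ → /so/, /t/ → /to/.

ʒdutsoto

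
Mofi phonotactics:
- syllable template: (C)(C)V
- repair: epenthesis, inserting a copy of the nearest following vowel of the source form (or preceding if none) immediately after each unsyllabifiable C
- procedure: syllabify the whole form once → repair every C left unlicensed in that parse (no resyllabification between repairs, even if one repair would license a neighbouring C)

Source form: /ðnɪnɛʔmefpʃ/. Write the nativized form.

ðnɪnɛʔmefepeʃe

Syllabifying with onset maximization leaves /f/, /p/, /ʃ/ stranded (no codas are permitted; onsets may contain at most 2 consonants).
Epenthesis after each stranded consonant: /f/ → /fe/, /p/ → /pe/, /ʃ/ → /ʃe/.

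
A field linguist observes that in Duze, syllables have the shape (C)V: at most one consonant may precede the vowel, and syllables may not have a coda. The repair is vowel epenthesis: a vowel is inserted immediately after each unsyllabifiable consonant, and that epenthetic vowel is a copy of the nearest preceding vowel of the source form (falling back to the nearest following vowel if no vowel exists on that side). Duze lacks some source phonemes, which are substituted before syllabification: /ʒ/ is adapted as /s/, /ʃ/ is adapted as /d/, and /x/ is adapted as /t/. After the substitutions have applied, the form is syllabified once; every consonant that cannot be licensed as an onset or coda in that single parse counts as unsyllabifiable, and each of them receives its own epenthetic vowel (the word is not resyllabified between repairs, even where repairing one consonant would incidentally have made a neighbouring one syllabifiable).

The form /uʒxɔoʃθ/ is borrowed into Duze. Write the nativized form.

Substitution: /ʒ/ → /s/, /x/ → /t/, /ʃ/ → /d/, giving /ustɔodθ/.
Under (C)V, the unsyllabifiable consonants are /s/, /d/, /θ/ (no codas are permitted; onsets are limited to one consonant).
Inserting the epenthetic vowel yields /s/ → /su/, /d/ → /do/, /θ/ → /θo/.

usutɔodoθo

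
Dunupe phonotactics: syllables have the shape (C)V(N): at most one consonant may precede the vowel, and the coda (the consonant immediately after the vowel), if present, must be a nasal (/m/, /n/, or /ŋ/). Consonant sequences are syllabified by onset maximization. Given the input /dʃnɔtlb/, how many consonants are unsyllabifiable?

5

The consonants /d/, /ʃ/, /t/, /l/, /b/ cannot be parsed into a legal (C)V(N) syllable (only a nasal (/m/, /n/, or /ŋ/) is licensed in coda position; onsets are limited to one consonant).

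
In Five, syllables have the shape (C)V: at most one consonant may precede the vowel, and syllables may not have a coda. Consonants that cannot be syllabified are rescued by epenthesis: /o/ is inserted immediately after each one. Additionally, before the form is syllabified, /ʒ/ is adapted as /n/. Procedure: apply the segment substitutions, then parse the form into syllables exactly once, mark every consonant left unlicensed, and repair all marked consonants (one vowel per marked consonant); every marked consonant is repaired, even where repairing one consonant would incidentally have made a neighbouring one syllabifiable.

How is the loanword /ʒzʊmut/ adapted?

nozʊmuto

Substitution: /ʒ/ → /n/, giving /nzʊmut/.
Syllabifying with onset maximization leaves /n/, /t/ stranded (no codas are permitted; onsets are limited to one consonant).
Epenthesis after each stranded consonant: /n/ → /no/, /t/ → /to/.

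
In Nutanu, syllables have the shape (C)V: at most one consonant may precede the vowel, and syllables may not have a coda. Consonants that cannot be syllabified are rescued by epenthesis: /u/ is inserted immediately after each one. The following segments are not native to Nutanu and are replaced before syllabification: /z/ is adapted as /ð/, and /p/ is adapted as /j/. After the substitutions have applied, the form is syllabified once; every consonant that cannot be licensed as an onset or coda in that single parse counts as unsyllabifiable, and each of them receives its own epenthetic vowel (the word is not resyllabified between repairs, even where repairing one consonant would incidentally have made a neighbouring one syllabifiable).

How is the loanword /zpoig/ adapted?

Substitution: /z/ → /ð/, /p/ → /j/, giving /ðjoig/.
The consonants /ð/, /g/ cannot be parsed into a legal (C)V syllable (no codas are permitted; onsets are limited to one consonant).
Each unlicensed consonant becomes the onset of a new syllable: /ð/ → /ðu/, /g/ → /gu/.

ðujoigu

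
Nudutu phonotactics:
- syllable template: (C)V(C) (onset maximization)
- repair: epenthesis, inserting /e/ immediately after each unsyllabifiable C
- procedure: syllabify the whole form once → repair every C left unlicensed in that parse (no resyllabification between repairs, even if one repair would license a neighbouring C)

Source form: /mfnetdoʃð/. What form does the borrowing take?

mefenetdoʃðe

Under (C)V(C), the unsyllabifiable consonants are /m/, /f/, /ð/ (at most one coda consonant is licensed; onsets are limited to one consonant).
Inserting the epenthetic vowel yields /m/ → /me/, /f/ → /fe/, /ð/ → /ðe/.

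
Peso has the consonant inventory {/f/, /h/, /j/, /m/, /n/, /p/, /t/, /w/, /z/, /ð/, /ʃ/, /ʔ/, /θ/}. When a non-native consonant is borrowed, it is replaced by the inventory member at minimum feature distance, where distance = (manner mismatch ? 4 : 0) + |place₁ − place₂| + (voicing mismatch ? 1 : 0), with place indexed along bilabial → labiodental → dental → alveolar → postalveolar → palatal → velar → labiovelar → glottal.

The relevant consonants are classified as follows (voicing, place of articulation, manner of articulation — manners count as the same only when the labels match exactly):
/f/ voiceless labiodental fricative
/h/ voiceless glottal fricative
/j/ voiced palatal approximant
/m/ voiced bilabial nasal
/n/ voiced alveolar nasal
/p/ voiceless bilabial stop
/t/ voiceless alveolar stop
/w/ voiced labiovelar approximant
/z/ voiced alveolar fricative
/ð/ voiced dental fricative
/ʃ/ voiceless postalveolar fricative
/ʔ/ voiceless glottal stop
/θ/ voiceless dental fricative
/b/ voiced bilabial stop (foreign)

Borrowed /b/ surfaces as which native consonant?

/p/ is closest: same manner (stop), place distance 0 (bilabial→bilabial), voicing differs (+1); total 1. Next closest is /m/ at distance 4.

p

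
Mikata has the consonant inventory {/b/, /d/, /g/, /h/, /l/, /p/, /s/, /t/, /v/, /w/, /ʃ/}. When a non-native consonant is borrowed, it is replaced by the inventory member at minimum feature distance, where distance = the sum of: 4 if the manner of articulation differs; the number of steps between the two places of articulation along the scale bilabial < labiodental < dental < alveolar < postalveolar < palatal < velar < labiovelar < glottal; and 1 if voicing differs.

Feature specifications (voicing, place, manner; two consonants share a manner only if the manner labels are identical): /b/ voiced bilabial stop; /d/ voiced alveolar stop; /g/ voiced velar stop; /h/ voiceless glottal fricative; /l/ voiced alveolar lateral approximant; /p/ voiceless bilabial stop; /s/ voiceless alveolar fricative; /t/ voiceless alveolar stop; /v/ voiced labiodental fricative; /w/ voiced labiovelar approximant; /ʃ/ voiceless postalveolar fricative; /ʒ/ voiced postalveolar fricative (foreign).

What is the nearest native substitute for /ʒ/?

/ʃ/ is closest: same manner (fricative), place distance 0 (postalveolar→postalveolar), voicing differs (+1); total 1. Next closest is /s/ at distance 2.

ʃ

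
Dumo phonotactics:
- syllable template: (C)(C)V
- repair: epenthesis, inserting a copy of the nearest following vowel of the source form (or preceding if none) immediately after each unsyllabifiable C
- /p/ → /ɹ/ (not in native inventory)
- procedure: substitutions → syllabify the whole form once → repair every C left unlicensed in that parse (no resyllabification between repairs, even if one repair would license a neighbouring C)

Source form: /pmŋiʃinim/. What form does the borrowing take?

Substitution: /p/ → /ɹ/, giving /ɹmŋiʃinim/.
Under (C)(C)V, the unsyllabifiable consonants are /ɹ/, /m/ (no codas are permitted; onsets may contain at most 2 consonants).
Each unlicensed consonant becomes the onset of a new syllable: /ɹ/ → /ɹi/, /m/ → /mi/.

ɹimŋiʃinimi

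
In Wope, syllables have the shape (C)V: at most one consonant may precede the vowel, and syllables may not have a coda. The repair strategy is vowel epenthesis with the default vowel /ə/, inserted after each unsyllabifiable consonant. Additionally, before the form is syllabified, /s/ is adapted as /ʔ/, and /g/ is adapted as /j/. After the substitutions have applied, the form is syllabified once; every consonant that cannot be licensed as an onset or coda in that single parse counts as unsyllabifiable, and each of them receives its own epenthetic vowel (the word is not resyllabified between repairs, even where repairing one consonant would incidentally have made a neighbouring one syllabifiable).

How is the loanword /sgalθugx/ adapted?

ʔəjaləθujəxə

Substitution: /s/ → /ʔ/, /g/ → /j/, giving /ʔjalθujx/.
Under (C)V, the unsyllabifiable consonants are /ʔ/, /l/, /j/, /x/ (no codas are permitted; onsets are limited to one consonant).
Inserting the epenthetic vowel yields /ʔ/ → /ʔə/, /l/ → /lə/, /j/ → /jə/, /x/ → /xə/.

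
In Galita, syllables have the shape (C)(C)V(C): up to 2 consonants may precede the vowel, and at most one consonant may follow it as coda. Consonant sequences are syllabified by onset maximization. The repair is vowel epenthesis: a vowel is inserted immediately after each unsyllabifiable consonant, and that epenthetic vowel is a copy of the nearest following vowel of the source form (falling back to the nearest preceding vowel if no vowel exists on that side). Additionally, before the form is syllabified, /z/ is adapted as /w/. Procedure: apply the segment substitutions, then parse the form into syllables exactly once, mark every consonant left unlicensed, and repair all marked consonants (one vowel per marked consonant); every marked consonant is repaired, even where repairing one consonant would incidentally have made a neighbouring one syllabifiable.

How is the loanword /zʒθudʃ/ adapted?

Substitution: /z/ → /w/, giving /wʒθudʃ/.
Under (C)(C)V(C), the unsyllabifiable consonants are /w/, /ʃ/ (at most one coda consonant is licensed; onsets may contain at most 2 consonants).
Inserting the epenthetic vowel yields /w/ → /wu/, /ʃ/ → /ʃu/.

wuʒθudʃu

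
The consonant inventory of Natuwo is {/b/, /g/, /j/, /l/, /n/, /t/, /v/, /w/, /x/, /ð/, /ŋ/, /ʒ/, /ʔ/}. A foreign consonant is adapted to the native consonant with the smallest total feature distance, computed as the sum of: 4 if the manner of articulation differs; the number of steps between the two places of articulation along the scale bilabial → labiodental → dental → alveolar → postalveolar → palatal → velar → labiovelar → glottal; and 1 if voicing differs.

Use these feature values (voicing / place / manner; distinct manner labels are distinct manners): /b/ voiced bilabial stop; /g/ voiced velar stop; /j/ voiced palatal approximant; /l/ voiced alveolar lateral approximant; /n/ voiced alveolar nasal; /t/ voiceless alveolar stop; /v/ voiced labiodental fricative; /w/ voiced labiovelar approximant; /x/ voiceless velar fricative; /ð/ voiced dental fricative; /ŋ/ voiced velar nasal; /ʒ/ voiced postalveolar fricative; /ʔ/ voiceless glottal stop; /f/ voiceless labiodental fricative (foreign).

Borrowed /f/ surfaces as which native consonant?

v

/v/ is closest: same manner (fricative), place distance 0 (labiodental→labiodental), voicing differs (+1); total 1. Next closest is /ð/ at distance 2.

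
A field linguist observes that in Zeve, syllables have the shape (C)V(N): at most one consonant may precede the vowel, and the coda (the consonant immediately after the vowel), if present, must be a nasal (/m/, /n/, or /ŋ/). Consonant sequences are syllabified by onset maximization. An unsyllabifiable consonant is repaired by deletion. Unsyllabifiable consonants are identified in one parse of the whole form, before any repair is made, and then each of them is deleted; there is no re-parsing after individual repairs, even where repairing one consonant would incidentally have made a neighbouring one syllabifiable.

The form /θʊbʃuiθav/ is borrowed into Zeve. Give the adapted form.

Under (C)V(N), the unsyllabifiable consonants are /b/, /v/ (only a nasal (/m/, /n/, or /ŋ/) is licensed in coda position; onsets are limited to one consonant).
Deleting the stranded consonants removes /b/, /v/.

θʊʃuiθa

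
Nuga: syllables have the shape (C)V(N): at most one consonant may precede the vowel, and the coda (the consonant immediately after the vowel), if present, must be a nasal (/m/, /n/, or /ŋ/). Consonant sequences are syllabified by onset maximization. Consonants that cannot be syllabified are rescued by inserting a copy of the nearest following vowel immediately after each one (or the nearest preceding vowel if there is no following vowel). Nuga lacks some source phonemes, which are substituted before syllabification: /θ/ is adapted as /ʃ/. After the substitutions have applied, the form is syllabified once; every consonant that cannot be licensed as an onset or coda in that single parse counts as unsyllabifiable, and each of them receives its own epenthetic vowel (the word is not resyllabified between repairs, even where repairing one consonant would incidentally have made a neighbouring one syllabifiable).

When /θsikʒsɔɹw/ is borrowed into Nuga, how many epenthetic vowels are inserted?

After substitution the input is /ʃsikʒsɔɹw/.
The unsyllabifiable consonants are /ʃ/, /k/, /ʒ/, /ɹ/, /w/; each receives one epenthetic vowel.

5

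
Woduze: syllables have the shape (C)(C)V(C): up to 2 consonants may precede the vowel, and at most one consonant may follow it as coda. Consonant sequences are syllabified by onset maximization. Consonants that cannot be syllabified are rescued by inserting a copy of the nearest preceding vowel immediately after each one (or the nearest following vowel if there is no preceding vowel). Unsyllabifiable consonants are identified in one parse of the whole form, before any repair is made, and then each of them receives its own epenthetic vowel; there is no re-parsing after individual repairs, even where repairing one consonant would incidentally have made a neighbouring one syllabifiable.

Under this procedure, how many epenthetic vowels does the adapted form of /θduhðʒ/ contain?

2

The unsyllabifiable consonants are /ð/, /ʒ/; each receives one epenthetic vowel.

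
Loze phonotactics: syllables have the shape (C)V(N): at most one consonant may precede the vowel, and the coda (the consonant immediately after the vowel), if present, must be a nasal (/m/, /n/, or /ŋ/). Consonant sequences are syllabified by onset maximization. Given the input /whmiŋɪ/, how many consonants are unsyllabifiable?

The consonants /w/, /h/ cannot be parsed into a legal (C)V(N) syllable (only a nasal (/m/, /n/, or /ŋ/) is licensed in coda position; onsets are limited to one consonant).

2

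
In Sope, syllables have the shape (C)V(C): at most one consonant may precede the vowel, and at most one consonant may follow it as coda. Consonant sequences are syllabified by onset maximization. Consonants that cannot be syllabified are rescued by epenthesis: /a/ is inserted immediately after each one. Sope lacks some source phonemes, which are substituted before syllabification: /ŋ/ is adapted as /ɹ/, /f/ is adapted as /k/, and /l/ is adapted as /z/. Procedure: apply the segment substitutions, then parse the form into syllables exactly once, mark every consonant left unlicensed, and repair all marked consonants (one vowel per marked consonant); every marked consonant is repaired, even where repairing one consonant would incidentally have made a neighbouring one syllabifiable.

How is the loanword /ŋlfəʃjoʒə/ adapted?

ɹazakəʃjoʒə

Substitution: /ŋ/ → /ɹ/, /l/ → /z/, /f/ → /k/, giving /ɹzkəʃjoʒə/.
Syllabifying with onset maximization leaves /ɹ/, /z/ stranded (at most one coda consonant is licensed; onsets are limited to one consonant).
Each unlicensed consonant becomes the onset of a new syllable: /ɹ/ → /ɹa/, /z/ → /za/.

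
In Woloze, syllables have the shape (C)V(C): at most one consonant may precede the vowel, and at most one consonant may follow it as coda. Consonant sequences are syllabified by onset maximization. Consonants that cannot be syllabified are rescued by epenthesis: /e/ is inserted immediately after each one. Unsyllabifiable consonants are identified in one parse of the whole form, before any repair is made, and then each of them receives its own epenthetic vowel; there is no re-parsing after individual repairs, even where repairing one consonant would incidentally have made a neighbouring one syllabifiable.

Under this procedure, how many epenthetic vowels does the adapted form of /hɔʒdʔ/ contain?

The unsyllabifiable consonants are /d/, /ʔ/; each receives one epenthetic vowel.

2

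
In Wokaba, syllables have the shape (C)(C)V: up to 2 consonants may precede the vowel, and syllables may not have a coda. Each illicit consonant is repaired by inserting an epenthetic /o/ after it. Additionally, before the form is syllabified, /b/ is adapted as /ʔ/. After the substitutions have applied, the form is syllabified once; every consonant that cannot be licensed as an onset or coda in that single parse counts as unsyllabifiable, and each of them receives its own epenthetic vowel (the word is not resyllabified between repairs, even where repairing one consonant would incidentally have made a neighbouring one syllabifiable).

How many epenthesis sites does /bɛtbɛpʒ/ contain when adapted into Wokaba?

After substitution the input is /ʔɛtʔɛpʒ/.
The unsyllabifiable consonants are /p/, /ʒ/; each receives one epenthetic vowel.

2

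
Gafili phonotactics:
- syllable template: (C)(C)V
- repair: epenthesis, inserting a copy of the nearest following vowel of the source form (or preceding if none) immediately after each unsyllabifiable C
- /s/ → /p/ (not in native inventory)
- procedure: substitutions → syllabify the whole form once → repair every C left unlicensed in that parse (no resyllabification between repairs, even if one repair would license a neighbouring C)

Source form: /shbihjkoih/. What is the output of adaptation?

Substitution: /s/ → /p/, giving /phbihjkoih/.
The consonants /p/, /h/, /h/ cannot be parsed into a legal (C)(C)V syllable (no codas are permitted; onsets may contain at most 2 consonants).
Epenthesis after each stranded consonant: /p/ → /pi/, /h/ → /ho/, /h/ → /hi/.

pihbihojkoihi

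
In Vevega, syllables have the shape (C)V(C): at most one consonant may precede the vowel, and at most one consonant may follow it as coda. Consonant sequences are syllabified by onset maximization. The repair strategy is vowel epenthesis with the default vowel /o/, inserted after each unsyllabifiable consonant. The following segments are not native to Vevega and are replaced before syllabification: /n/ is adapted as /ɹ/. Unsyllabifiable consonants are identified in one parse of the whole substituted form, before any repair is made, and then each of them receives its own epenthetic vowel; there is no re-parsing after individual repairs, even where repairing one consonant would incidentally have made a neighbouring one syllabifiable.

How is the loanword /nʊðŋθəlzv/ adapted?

ɹʊðŋoθəlzovo

Substitution: /n/ → /ɹ/, giving /ɹʊðŋθəlzv/.
Syllabifying with onset maximization leaves /ŋ/, /z/, /v/ stranded (at most one coda consonant is licensed; onsets are limited to one consonant).
Each unlicensed consonant becomes the onset of a new syllable: /ŋ/ → /ŋo/, /z/ → /zo/, /v/ → /vo/.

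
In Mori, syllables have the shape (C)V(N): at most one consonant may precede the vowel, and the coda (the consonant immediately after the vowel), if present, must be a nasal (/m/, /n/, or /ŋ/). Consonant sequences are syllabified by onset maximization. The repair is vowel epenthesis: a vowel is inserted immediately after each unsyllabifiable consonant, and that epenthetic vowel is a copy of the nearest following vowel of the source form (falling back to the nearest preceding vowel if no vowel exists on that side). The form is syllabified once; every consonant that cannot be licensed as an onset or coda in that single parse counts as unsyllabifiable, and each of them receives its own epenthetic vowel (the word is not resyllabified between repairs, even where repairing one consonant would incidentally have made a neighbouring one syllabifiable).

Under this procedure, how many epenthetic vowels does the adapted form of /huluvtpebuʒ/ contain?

The unsyllabifiable consonants are /v/, /t/, /ʒ/; each receives one epenthetic vowel.

3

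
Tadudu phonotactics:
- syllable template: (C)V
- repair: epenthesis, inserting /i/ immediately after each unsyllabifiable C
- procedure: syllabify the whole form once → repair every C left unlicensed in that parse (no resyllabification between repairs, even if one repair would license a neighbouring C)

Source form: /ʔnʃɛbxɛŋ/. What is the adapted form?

ʔiniʃɛbixɛŋi

Syllabifying with onset maximization leaves /ʔ/, /n/, /b/, /ŋ/ stranded (no codas are permitted; onsets are limited to one consonant).
Each unlicensed consonant becomes the onset of a new syllable: /ʔ/ → /ʔi/, /n/ → /ni/, /b/ → /bi/, /ŋ/ → /ŋi/.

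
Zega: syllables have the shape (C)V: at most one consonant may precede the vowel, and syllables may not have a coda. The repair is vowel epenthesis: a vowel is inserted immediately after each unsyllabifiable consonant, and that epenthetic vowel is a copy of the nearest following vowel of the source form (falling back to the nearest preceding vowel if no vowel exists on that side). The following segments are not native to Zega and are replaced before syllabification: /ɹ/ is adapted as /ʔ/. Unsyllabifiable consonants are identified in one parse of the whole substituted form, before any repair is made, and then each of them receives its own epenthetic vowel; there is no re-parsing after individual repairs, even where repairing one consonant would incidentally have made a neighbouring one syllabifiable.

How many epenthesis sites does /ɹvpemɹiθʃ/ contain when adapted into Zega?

After substitution the input is /ʔvpemʔiθʃ/.
The unsyllabifiable consonants are /ʔ/, /v/, /m/, /θ/, /ʃ/; each receives one epenthetic vowel.

5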